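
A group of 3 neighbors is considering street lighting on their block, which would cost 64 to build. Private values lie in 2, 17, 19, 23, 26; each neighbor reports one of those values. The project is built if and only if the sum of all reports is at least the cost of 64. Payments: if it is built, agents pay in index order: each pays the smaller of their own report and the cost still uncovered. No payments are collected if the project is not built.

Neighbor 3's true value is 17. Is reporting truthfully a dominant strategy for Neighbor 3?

Yes

Check each profile of the others' reports and compare truth against every alternative report.
Others report (26, 26): truth gives 5, best alternative gives 5.
Others report (23, 26): truth gives 2, best alternative gives 2.
Others report (26, 23): truth gives 2, best alternative gives 2.
Others report (2, 2): truth gives 0, best alternative gives 0.
Others report (2, 17): truth gives 0, best alternative gives 0.
Others report (2, 19): truth gives 0, best alternative gives 0.
(Remaining 19 profiles checked similarly; truth is weakly best in each.)
In every case the truthful report is at least as good as any alternative, so it is a dominant strategy.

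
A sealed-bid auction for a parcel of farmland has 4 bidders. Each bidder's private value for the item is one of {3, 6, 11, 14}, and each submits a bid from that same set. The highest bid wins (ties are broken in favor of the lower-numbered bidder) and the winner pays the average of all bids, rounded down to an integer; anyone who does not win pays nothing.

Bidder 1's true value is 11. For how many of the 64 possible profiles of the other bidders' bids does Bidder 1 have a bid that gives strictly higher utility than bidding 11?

26

Others bid (3, 3, 3): truth gives 6; bid 3 gives 8 > 6. Violating.
Others bid (3, 3, 6): truth gives 6; bid 6 gives 7 > 6. Violating.
Others bid (3, 3, 14): truth gives 0; bid 14 gives 3 > 0. Violating.
Others bid (3, 6, 3): truth gives 6; bid 6 gives 7 > 6. Violating.
Others bid (3, 3, 11): truth gives 4; no alternative beats it.
Others bid (3, 6, 11): truth gives 4; no alternative beats it.
(Checking all 64 profiles: 26 have a profitable deviation, 38 do not.)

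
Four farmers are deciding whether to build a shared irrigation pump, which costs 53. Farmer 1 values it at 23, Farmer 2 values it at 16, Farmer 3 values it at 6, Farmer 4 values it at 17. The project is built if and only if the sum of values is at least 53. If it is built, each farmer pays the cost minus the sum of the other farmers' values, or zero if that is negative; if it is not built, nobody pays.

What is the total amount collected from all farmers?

29

Total value 62 ≥ cost 53, so it is built.
Farmer 1: others sum to 39; max(0, 53 - 39) = 14.
Farmer 2: others sum to 46; max(0, 53 - 46) = 7.
Farmer 3: others sum to 56; max(0, 53 - 56) = 0.
Farmer 4: others sum to 45; max(0, 53 - 45) = 8.
Total collected = 14 + 7 + 0 + 8 = 29.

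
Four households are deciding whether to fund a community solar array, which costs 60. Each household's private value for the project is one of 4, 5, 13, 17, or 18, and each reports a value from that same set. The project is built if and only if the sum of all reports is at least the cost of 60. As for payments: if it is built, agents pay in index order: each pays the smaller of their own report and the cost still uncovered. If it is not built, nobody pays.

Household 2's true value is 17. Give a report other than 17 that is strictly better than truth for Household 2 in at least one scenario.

13

Suppose Household 1 reports 13, Household 3 reports 17 and Household 4 reports 17.
Report 17: project built, pays 17, utility 17 - 17 = 0.
Report 13: project built, pays 13, utility 17 - 13 = 4.
So reporting 13 beats truth here (4 > 0).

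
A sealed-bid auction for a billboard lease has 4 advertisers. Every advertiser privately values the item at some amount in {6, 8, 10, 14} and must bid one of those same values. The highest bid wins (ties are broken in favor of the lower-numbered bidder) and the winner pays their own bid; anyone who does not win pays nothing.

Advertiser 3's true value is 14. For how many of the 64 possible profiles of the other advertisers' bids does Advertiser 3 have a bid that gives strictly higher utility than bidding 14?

Others bid (6, 6, 6): truth gives 0; bid 8 gives 6 > 0. Violating.
Others bid (6, 6, 8): truth gives 0; bid 8 gives 6 > 0. Violating.
Others bid (6, 6, 10): truth gives 0; bid 10 gives 4 > 0. Violating.
Others bid (6, 8, 6): truth gives 0; bid 10 gives 4 > 0. Violating.
Others bid (6, 6, 14): truth gives 0; no alternative beats it.
Others bid (6, 8, 14): truth gives 0; no alternative beats it.
(Checking all 64 profiles: 12 have a profitable deviation, 52 do not.)

12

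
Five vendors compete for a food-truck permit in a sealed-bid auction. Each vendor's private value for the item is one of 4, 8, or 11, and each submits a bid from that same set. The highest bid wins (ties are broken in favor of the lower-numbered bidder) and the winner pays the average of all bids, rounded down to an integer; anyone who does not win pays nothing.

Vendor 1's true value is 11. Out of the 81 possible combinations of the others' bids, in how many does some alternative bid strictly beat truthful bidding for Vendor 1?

Others bid (4, 4, 4, 4): truth gives 6; bid 4 gives 7 > 6. Violating.
Others bid (4, 4, 4, 8): truth gives 5; bid 8 gives 6 > 5. Violating.
Others bid (4, 4, 8, 4): truth gives 5; bid 8 gives 6 > 5. Violating.
Others bid (4, 4, 8, 8): truth gives 4; bid 8 gives 5 > 4. Violating.
Others bid (4, 4, 4, 11): truth gives 5; no alternative beats it.
Others bid (4, 4, 8, 11): truth gives 4; no alternative beats it.
(Checking all 81 profiles: 11 have a profitable deviation, 70 do not.)

11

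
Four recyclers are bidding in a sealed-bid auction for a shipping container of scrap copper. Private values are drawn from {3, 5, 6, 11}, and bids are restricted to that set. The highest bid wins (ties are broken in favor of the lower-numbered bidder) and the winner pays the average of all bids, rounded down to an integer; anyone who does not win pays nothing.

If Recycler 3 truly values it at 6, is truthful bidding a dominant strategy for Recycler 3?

No

Consider the case where Recycler 1 bids 3, Recycler 2 bids 6 and Recycler 4 bids 3.
Truthful bid 6: loses, pays 0, utility 0.
Bid 11 instead: wins, pays 5, utility 6 - 5 = 1.
Since 1 > 0, bidding 11 is strictly better here, so truthful bidding is not dominant.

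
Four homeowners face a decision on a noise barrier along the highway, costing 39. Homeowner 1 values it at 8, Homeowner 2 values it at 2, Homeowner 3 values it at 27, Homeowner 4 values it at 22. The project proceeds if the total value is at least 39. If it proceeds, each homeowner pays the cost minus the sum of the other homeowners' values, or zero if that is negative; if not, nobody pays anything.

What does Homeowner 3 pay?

7

Total value 59 ≥ cost 39, so the project is built.
The other homeowners' values sum to 32.
Cost minus that sum is 39 - 32 = 7.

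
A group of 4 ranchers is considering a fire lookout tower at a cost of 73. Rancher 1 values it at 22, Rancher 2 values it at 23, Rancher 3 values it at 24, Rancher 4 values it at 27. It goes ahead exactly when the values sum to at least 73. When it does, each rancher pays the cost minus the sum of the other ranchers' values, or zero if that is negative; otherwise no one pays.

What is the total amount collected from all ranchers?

Total value 96 ≥ cost 73, so it is built.
Rancher 1: others sum to 74; max(0, 73 - 74) = 0.
Rancher 2: others sum to 73; max(0, 73 - 73) = 0.
Rancher 3: others sum to 72; max(0, 73 - 72) = 1.
Rancher 4: others sum to 69; max(0, 73 - 69) = 4.
Total collected = 0 + 0 + 1 + 4 = 5.

5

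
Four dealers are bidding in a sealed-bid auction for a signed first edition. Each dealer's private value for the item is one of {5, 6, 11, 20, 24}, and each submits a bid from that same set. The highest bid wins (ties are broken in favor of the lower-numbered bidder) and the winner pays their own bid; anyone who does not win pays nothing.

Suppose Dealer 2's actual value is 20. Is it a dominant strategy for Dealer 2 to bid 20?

No

Consider the case where Dealer 1 bids 5, Dealer 3 bids 5 and Dealer 4 bids 5.
Truthful bid 20: wins, pays 20, utility 20 - 20 = 0.
Bid 6 instead: wins, pays 6, utility 20 - 6 = 14.
Since 14 > 0, bidding 6 is strictly better here, so truthful bidding is not dominant.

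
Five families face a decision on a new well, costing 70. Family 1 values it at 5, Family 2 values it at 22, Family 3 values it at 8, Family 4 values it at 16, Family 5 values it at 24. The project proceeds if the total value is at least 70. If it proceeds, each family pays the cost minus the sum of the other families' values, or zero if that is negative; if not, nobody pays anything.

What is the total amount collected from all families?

Total value 75 ≥ cost 70, so it is built.
Family 1: others sum to 70; max(0, 70 - 70) = 0.
Family 2: others sum to 53; max(0, 70 - 53) = 17.
Family 3: others sum to 67; max(0, 70 - 67) = 3.
Family 4: others sum to 59; max(0, 70 - 59) = 11.
Family 5: others sum to 51; max(0, 70 - 51) = 19.
Total collected = 0 + 17 + 3 + 11 + 19 = 50.

50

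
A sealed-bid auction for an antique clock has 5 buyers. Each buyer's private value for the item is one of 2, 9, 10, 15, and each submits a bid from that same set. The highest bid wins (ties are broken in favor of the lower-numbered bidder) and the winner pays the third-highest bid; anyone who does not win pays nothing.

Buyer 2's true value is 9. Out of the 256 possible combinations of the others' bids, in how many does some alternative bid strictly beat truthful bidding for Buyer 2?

Others bid (2, 2, 2, 10): truth gives 0; bid 10 gives 7 > 0. Violating.
Others bid (2, 2, 2, 15): truth gives 0; bid 15 gives 7 > 0. Violating.
Others bid (2, 2, 10, 2): truth gives 0; bid 10 gives 7 > 0. Violating.
Others bid (2, 2, 15, 2): truth gives 0; bid 15 gives 7 > 0. Violating.
Others bid (2, 2, 2, 2): truth gives 7; no alternative beats it.
Others bid (2, 2, 2, 9): truth gives 7; no alternative beats it.
(Checking all 256 profiles: 8 have a profitable deviation, 248 do not.)

8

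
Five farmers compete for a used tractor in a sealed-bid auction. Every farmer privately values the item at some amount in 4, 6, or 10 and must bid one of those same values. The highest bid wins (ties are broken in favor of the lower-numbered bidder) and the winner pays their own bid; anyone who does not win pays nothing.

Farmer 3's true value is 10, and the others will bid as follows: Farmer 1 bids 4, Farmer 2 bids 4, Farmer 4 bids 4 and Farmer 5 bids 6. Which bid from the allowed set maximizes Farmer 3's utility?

Bid 4: loses, pays 0, utility 0.
Bid 6: wins, pays 6, utility 10 - 6 = 4.
Bid 10: wins, pays 10, utility 10 - 10 = 0.
The best choice is 6 with utility 4.

6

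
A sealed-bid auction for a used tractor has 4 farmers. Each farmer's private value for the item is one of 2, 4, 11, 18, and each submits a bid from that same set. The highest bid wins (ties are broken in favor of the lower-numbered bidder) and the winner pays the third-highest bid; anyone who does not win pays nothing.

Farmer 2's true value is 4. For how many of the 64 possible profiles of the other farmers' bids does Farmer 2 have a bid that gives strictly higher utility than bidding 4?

Others bid (2, 2, 11): truth gives 0; bid 11 gives 2 > 0. Violating.
Others bid (2, 2, 18): truth gives 0; bid 18 gives 2 > 0. Violating.
Others bid (2, 11, 2): truth gives 0; bid 11 gives 2 > 0. Violating.
Others bid (2, 18, 2): truth gives 0; bid 18 gives 2 > 0. Violating.
Others bid (2, 2, 2): truth gives 2; no alternative beats it.
Others bid (2, 2, 4): truth gives 2; no alternative beats it.
(Checking all 64 profiles: 6 have a profitable deviation, 58 do not.)

6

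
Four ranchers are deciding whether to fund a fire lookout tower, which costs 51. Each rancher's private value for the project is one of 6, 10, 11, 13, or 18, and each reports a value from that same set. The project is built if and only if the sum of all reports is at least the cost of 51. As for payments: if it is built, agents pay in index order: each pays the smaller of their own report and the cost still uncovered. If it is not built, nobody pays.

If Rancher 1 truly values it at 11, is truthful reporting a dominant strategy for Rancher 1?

No

Consider the case where Rancher 2 reports 6, Rancher 3 reports 18 and Rancher 4 reports 18.
Truthful report 11: project built, pays 11, utility 11 - 11 = 0.
Report 10 instead: project built, pays 10, utility 11 - 10 = 1.
Since 1 > 0, reporting 10 is strictly better here, so truthful reporting is not dominant.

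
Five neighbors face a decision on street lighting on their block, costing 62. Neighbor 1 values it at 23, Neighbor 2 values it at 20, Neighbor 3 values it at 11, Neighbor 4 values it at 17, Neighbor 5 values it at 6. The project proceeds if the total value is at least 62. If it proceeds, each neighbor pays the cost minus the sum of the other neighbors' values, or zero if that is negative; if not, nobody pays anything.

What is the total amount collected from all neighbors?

Total value 77 ≥ cost 62, so it is built.
Neighbor 1: others sum to 54; max(0, 62 - 54) = 8.
Neighbor 2: others sum to 57; max(0, 62 - 57) = 5.
Neighbor 3: others sum to 66; max(0, 62 - 66) = 0.
Neighbor 4: others sum to 60; max(0, 62 - 60) = 2.
Neighbor 5: others sum to 71; max(0, 62 - 71) = 0.
Total collected = 8 + 5 + 0 + 2 + 0 = 15.

15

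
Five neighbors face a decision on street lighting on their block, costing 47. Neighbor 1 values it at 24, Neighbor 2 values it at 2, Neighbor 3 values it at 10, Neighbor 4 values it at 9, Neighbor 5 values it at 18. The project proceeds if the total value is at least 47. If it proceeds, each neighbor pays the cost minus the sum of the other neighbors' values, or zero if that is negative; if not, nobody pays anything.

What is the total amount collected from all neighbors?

10

Total value 63 ≥ cost 47, so it is built.
Neighbor 1: others sum to 39; max(0, 47 - 39) = 8.
Neighbor 2: others sum to 61; max(0, 47 - 61) = 0.
Neighbor 3: others sum to 53; max(0, 47 - 53) = 0.
Neighbor 4: others sum to 54; max(0, 47 - 54) = 0.
Neighbor 5: others sum to 45; max(0, 47 - 45) = 2.
Total collected = 8 + 0 + 0 + 0 + 2 = 10.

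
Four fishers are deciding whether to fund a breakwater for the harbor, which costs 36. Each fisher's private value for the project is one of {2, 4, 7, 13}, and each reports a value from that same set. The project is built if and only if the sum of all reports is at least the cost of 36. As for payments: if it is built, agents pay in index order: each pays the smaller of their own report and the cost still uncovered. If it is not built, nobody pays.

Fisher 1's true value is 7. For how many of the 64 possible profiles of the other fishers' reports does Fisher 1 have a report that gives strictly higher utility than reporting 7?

4

Others report (7, 13, 13): truth gives 0; report 4 gives 3 > 0. Violating.
Others report (13, 7, 13): truth gives 0; report 4 gives 3 > 0. Violating.
Others report (13, 13, 7): truth gives 0; report 4 gives 3 > 0. Violating.
Others report (13, 13, 13): truth gives 0; report 2 gives 5 > 0. Violating.
Others report (2, 2, 2): truth gives 0; no alternative beats it.
Others report (2, 2, 4): truth gives 0; no alternative beats it.
(Checking all 64 profiles: 4 have a profitable deviation, 60 do not.)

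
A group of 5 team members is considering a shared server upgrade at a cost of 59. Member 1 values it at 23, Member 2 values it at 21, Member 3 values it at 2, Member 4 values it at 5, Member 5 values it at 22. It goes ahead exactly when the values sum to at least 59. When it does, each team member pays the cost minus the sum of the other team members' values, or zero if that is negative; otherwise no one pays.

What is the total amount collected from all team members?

24

Total value 73 ≥ cost 59, so it is built.
Member 1: others sum to 50; max(0, 59 - 50) = 9.
Member 2: others sum to 52; max(0, 59 - 52) = 7.
Member 3: others sum to 71; max(0, 59 - 71) = 0.
Member 4: others sum to 68; max(0, 59 - 68) = 0.
Member 5: others sum to 51; max(0, 59 - 51) = 8.
Total collected = 9 + 7 + 0 + 0 + 8 = 24.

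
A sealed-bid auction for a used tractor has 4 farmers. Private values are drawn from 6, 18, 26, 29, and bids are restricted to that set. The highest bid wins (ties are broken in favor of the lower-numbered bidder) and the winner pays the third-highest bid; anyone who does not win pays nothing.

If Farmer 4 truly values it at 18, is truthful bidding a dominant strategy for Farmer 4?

No

Consider the case where Farmer 1 bids 6, Farmer 2 bids 6 and Farmer 3 bids 18.
Truthful bid 18: loses, pays 0, utility 0.
Bid 26 instead: wins, pays 6, utility 18 - 6 = 12.
Since 12 > 0, bidding 26 is strictly better here, so truthful bidding is not dominant.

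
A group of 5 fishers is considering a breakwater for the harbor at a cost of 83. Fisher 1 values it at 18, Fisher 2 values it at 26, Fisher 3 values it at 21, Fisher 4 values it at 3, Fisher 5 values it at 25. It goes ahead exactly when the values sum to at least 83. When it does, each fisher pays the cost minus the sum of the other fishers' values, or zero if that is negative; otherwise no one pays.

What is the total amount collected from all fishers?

Total value 93 ≥ cost 83, so it is built.
Fisher 1: others sum to 75; max(0, 83 - 75) = 8.
Fisher 2: others sum to 67; max(0, 83 - 67) = 16.
Fisher 3: others sum to 72; max(0, 83 - 72) = 11.
Fisher 4: others sum to 90; max(0, 83 - 90) = 0.
Fisher 5: others sum to 68; max(0, 83 - 68) = 15.
Total collected = 8 + 16 + 11 + 0 + 15 = 50.

50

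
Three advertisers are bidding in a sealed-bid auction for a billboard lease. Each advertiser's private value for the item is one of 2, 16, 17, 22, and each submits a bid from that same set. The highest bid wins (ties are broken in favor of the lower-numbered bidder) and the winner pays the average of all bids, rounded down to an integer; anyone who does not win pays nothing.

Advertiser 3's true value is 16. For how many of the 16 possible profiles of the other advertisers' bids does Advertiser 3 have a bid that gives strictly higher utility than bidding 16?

4

Others bid (2, 16): truth gives 0; bid 17 gives 5 > 0. Violating.
Others bid (2, 17): truth gives 0; bid 22 gives 3 > 0. Violating.
Others bid (16, 2): truth gives 0; bid 17 gives 5 > 0. Violating.
Others bid (17, 2): truth gives 0; bid 22 gives 3 > 0. Violating.
Others bid (2, 2): truth gives 10; no alternative beats it.
Others bid (2, 22): truth gives 0; no alternative beats it.
(Checking all 16 profiles: 4 have a profitable deviation, 12 do not.)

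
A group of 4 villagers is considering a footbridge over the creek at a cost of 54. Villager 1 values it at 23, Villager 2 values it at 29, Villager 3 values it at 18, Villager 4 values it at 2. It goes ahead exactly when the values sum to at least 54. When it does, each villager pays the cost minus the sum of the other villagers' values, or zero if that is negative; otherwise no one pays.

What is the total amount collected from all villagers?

16

Total value 72 ≥ cost 54, so it is built.
Villager 1: others sum to 49; max(0, 54 - 49) = 5.
Villager 2: others sum to 43; max(0, 54 - 43) = 11.
Villager 3: others sum to 54; max(0, 54 - 54) = 0.
Villager 4: others sum to 70; max(0, 54 - 70) = 0.
Total collected = 5 + 11 + 0 + 0 = 16.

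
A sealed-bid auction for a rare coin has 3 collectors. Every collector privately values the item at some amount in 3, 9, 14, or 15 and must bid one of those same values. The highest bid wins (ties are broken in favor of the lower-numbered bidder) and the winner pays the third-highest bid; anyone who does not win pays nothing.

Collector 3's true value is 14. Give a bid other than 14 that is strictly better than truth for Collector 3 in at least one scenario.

15

Suppose Collector 1 bids 3 and Collector 2 bids 14.
Bid 14: loses, pays 0, utility 0.
Bid 15: wins, pays 3, utility 14 - 3 = 11.
So bidding 15 beats truth here (11 > 0).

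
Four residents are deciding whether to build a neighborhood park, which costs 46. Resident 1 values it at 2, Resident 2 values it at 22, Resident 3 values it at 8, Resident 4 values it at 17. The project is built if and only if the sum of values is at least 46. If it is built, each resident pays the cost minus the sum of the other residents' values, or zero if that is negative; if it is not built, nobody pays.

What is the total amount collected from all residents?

38

Total value 49 ≥ cost 46, so it is built.
Resident 1: others sum to 47; max(0, 46 - 47) = 0.
Resident 2: others sum to 27; max(0, 46 - 27) = 19.
Resident 3: others sum to 41; max(0, 46 - 41) = 5.
Resident 4: others sum to 32; max(0, 46 - 32) = 14.
Total collected = 0 + 19 + 5 + 14 = 38.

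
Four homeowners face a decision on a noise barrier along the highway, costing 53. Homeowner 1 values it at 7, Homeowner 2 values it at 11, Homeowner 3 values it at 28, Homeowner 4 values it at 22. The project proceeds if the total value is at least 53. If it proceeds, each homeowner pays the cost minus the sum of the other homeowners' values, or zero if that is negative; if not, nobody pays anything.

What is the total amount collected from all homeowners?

Total value 68 ≥ cost 53, so it is built.
Homeowner 1: others sum to 61; max(0, 53 - 61) = 0.
Homeowner 2: others sum to 57; max(0, 53 - 57) = 0.
Homeowner 3: others sum to 40; max(0, 53 - 40) = 13.
Homeowner 4: others sum to 46; max(0, 53 - 46) = 7.
Total collected = 0 + 0 + 13 + 7 = 20.

20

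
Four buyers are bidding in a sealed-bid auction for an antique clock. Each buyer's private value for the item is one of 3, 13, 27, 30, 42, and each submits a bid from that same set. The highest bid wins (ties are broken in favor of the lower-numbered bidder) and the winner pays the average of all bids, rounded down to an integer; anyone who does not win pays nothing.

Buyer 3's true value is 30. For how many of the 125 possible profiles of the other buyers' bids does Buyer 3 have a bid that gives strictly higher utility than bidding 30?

Others bid (3, 3, 3): truth gives 21; bid 13 gives 25 > 21. Violating.
Others bid (3, 3, 13): truth gives 18; bid 13 gives 22 > 18. Violating.
Others bid (3, 3, 42): truth gives 0; bid 42 gives 8 > 0. Violating.
Others bid (3, 13, 3): truth gives 18; bid 27 gives 19 > 18. Violating.
Others bid (3, 3, 27): truth gives 15; no alternative beats it.
Others bid (3, 3, 30): truth gives 14; no alternative beats it.
(Checking all 125 profiles: 37 have a profitable deviation, 88 do not.)

37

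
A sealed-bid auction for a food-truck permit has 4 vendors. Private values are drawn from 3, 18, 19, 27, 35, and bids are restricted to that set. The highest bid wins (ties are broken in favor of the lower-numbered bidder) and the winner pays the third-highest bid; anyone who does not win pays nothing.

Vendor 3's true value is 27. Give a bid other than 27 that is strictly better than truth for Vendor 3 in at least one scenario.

Suppose Vendor 1 bids 3, Vendor 2 bids 3 and Vendor 4 bids 35.
Bid 27: loses, pays 0, utility 0.
Bid 35: wins, pays 3, utility 27 - 3 = 24.
So bidding 35 beats truth here (24 > 0).

35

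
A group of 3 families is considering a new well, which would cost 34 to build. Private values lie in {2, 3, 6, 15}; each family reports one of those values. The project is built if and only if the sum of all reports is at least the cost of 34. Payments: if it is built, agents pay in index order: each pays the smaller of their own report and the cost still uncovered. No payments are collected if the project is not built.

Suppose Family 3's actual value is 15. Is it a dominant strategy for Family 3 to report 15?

Check each profile of the others' reports and compare truth against every alternative report.
Others report (6, 15): truth gives 2, best alternative gives 0.
Others report (15, 6): truth gives 2, best alternative gives 0.
Others report (15, 15): truth gives 11, best alternative gives 11.
Others report (2, 2): truth gives 0, best alternative gives 0.
Others report (2, 3): truth gives 0, best alternative gives 0.
Others report (2, 6): truth gives 0, best alternative gives 0.
(Remaining 10 profiles checked similarly; truth is weakly best in each.)
In every case the truthful report is at least as good as any alternative, so it is a dominant strategy.

Yes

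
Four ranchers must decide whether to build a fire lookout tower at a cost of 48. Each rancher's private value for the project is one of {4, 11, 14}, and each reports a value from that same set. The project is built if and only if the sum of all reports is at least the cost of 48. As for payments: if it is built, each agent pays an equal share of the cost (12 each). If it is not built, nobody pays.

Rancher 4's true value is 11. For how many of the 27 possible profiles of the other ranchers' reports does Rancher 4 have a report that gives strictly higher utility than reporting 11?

4

Others report (11, 14, 14): truth gives -1; report 4 gives 0 > -1. Violating.
Others report (14, 11, 14): truth gives -1; report 4 gives 0 > -1. Violating.
Others report (14, 14, 11): truth gives -1; report 4 gives 0 > -1. Violating.
Others report (14, 14, 14): truth gives -1; report 4 gives 0 > -1. Violating.
Others report (4, 4, 4): truth gives 0; no alternative beats it.
Others report (4, 4, 11): truth gives 0; no alternative beats it.
(Checking all 27 profiles: 4 have a profitable deviation, 23 do not.)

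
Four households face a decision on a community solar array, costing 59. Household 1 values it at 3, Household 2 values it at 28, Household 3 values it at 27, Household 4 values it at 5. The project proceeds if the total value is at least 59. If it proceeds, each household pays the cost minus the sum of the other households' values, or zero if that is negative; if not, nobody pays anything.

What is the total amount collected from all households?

48

Total value 63 ≥ cost 59, so it is built.
Household 1: others sum to 60; max(0, 59 - 60) = 0.
Household 2: others sum to 35; max(0, 59 - 35) = 24.
Household 3: others sum to 36; max(0, 59 - 36) = 23.
Household 4: others sum to 58; max(0, 59 - 58) = 1.
Total collected = 0 + 24 + 23 + 1 = 48.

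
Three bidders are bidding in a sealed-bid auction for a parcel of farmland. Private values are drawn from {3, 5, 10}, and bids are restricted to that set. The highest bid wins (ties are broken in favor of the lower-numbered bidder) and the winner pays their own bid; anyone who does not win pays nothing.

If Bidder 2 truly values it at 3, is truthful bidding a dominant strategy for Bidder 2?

Check each profile of the others' bids and compare truth against every alternative bid.
Others bid (3, 3): truth gives 0, best alternative gives -2.
Others bid (3, 5): truth gives 0, best alternative gives -2.
Others bid (3, 10): truth gives 0, best alternative gives 0.
Others bid (5, 3): truth gives 0, best alternative gives 0.
Others bid (5, 5): truth gives 0, best alternative gives 0.
Others bid (5, 10): truth gives 0, best alternative gives 0.
(Remaining 3 profiles checked similarly; truth is weakly best in each.)
In every case the truthful bid is at least as good as any alternative, so it is a dominant strategy.

Yes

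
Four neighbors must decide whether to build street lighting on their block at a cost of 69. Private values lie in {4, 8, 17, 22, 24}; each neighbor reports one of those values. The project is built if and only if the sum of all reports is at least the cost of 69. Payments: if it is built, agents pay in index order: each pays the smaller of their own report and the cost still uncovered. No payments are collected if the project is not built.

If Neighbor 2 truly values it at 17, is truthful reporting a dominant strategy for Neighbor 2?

No

Consider the case where Neighbor 1 reports 17, Neighbor 3 reports 22 and Neighbor 4 reports 22.
Truthful report 17: project built, pays 17, utility 17 - 17 = 0.
Report 8 instead: project built, pays 8, utility 17 - 8 = 9.
Since 9 > 0, reporting 8 is strictly better here, so truthful reporting is not dominant.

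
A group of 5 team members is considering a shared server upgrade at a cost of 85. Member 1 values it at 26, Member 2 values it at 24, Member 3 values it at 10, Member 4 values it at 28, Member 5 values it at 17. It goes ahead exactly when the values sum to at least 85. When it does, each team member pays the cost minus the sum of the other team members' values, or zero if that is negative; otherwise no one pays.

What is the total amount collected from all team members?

18

Total value 105 ≥ cost 85, so it is built.
Member 1: others sum to 79; max(0, 85 - 79) = 6.
Member 2: others sum to 81; max(0, 85 - 81) = 4.
Member 3: others sum to 95; max(0, 85 - 95) = 0.
Member 4: others sum to 77; max(0, 85 - 77) = 8.
Member 5: others sum to 88; max(0, 85 - 88) = 0.
Total collected = 6 + 4 + 0 + 8 + 0 = 18.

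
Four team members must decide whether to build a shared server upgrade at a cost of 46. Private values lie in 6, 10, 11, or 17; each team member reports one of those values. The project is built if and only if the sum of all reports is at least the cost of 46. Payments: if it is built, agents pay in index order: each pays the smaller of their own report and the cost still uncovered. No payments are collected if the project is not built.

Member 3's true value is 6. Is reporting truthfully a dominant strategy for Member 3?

Yes

Check each profile of the others' reports and compare truth against every alternative report.
Others report (6, 17, 17): truth gives 0, best alternative gives -4.
Others report (10, 10, 17): truth gives 0, best alternative gives -4.
Others report (10, 11, 17): truth gives 0, best alternative gives -4.
Others report (10, 17, 10): truth gives 0, best alternative gives -4.
Others report (10, 17, 11): truth gives 0, best alternative gives -4.
Others report (10, 17, 17): truth gives 0, best alternative gives -4.
(Remaining 58 profiles checked similarly; truth is weakly best in each.)
In every case the truthful report is at least as good as any alternative, so it is a dominant strategy.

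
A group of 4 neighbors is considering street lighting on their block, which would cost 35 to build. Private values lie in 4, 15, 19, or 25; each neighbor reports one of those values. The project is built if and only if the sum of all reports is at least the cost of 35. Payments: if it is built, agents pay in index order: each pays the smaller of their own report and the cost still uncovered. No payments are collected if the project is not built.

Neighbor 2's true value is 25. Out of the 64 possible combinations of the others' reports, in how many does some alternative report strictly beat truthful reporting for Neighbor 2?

Others report (4, 4, 15): truth gives 0; report 15 gives 10 > 0. Violating.
Others report (4, 4, 19): truth gives 0; report 15 gives 10 > 0. Violating.
Others report (4, 4, 25): truth gives 0; report 4 gives 21 > 0. Violating.
Others report (4, 15, 4): truth gives 0; report 15 gives 10 > 0. Violating.
Others report (4, 4, 4): truth gives 0; no alternative beats it.
(Checking all 64 profiles: 63 have a profitable deviation, 1 does not.)

63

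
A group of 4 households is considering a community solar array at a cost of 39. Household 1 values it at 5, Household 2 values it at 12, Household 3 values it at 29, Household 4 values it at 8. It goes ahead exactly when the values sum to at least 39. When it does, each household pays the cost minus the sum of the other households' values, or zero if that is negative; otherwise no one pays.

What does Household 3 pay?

Total value 54 ≥ cost 39, so the project is built.
The other households' values sum to 25.
Cost minus that sum is 39 - 25 = 14.

14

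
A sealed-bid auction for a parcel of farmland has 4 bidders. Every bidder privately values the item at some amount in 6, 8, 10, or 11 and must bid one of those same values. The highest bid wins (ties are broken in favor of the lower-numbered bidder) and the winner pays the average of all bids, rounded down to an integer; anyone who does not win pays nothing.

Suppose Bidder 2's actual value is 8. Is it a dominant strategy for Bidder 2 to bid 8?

No

Consider the case where Bidder 1 bids 8, Bidder 3 bids 6 and Bidder 4 bids 6.
Truthful bid 8: loses, pays 0, utility 0.
Bid 10 instead: wins, pays 7, utility 8 - 7 = 1.
Since 1 > 0, bidding 10 is strictly better here, so truthful bidding is not dominant.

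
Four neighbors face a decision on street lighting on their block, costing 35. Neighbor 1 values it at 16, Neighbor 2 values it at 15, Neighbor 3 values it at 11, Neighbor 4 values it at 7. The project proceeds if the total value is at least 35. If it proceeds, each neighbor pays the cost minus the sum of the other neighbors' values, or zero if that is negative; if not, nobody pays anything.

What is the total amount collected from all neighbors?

Total value 49 ≥ cost 35, so it is built.
Neighbor 1: others sum to 33; max(0, 35 - 33) = 2.
Neighbor 2: others sum to 34; max(0, 35 - 34) = 1.
Neighbor 3: others sum to 38; max(0, 35 - 38) = 0.
Neighbor 4: others sum to 42; max(0, 35 - 42) = 0.
Total collected = 2 + 1 + 0 + 0 = 3.

3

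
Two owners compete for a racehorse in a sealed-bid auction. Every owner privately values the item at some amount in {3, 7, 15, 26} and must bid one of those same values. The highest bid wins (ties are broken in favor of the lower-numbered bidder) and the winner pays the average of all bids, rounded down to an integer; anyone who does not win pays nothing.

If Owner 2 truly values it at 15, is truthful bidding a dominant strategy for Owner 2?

Consider the case where Owner 1 bids 3.
Truthful bid 15: wins, pays 9, utility 15 - 9 = 6.
Bid 7 instead: wins, pays 5, utility 15 - 5 = 10.
Since 10 > 6, bidding 7 is strictly better here, so truthful bidding is not dominant.

No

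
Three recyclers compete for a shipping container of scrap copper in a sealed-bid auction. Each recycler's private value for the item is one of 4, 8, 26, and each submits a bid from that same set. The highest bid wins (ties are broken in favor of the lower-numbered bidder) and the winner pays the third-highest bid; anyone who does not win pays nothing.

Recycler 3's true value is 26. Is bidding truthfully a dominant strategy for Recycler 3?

Yes

Check each profile of the others' bids and compare truth against every alternative bid.
Others bid (4, 8): truth gives 22, best alternative gives 0.
Others bid (8, 4): truth gives 22, best alternative gives 0.
Others bid (8, 8): truth gives 18, best alternative gives 0.
Others bid (4, 4): truth gives 22, best alternative gives 22.
Others bid (4, 26): truth gives 0, best alternative gives 0.
Others bid (8, 26): truth gives 0, best alternative gives 0.
(Remaining 3 profiles checked similarly; truth is weakly best in each.)
In every case the truthful bid is at least as good as any alternative, so it is a dominant strategy.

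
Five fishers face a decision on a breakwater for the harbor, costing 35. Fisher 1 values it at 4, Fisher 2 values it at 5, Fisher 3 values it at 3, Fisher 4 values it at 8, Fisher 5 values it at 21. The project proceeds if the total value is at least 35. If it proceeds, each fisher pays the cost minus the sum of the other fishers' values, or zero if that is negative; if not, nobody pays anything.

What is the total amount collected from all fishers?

17

Total value 41 ≥ cost 35, so it is built.
Fisher 1: others sum to 37; max(0, 35 - 37) = 0.
Fisher 2: others sum to 36; max(0, 35 - 36) = 0.
Fisher 3: others sum to 38; max(0, 35 - 38) = 0.
Fisher 4: others sum to 33; max(0, 35 - 33) = 2.
Fisher 5: others sum to 20; max(0, 35 - 20) = 15.
Total collected = 0 + 0 + 0 + 2 + 15 = 17.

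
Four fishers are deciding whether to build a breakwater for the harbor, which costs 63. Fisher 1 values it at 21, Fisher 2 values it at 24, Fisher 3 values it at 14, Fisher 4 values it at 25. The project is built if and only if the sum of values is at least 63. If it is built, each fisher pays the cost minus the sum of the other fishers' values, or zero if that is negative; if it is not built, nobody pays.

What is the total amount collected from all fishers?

7

Total value 84 ≥ cost 63, so it is built.
Fisher 1: others sum to 63; max(0, 63 - 63) = 0.
Fisher 2: others sum to 60; max(0, 63 - 60) = 3.
Fisher 3: others sum to 70; max(0, 63 - 70) = 0.
Fisher 4: others sum to 59; max(0, 63 - 59) = 4.
Total collected = 0 + 3 + 0 + 4 = 7.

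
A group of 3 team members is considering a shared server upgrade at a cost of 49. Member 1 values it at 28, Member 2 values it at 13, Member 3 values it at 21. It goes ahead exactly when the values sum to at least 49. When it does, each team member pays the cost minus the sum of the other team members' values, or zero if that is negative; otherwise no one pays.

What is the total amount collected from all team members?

Total value 62 ≥ cost 49, so it is built.
Member 1: others sum to 34; max(0, 49 - 34) = 15.
Member 2: others sum to 49; max(0, 49 - 49) = 0.
Member 3: others sum to 41; max(0, 49 - 41) = 8.
Total collected = 15 + 0 + 8 = 23.

23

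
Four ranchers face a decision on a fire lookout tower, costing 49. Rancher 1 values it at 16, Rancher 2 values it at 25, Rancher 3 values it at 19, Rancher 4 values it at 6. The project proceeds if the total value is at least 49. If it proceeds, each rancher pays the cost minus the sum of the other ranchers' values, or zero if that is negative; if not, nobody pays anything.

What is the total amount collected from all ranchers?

10

Total value 66 ≥ cost 49, so it is built.
Rancher 1: others sum to 50; max(0, 49 - 50) = 0.
Rancher 2: others sum to 41; max(0, 49 - 41) = 8.
Rancher 3: others sum to 47; max(0, 49 - 47) = 2.
Rancher 4: others sum to 60; max(0, 49 - 60) = 0.
Total collected = 0 + 8 + 2 + 0 = 10.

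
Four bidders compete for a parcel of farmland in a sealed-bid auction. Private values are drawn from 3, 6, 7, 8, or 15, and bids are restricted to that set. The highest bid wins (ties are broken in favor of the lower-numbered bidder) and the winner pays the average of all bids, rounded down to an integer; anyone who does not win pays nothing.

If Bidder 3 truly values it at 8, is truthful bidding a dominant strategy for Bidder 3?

No

Consider the case where Bidder 1 bids 3, Bidder 2 bids 3 and Bidder 4 bids 3.
Truthful bid 8: wins, pays 4, utility 8 - 4 = 4.
Bid 6 instead: wins, pays 3, utility 8 - 3 = 5.
Since 5 > 4, bidding 6 is strictly better here, so truthful bidding is not dominant.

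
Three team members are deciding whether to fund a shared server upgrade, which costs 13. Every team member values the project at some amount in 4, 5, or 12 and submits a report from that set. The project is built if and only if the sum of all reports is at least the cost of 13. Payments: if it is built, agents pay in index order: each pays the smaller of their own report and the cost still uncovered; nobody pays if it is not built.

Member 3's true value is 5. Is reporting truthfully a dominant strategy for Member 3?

Check each profile of the others' reports and compare truth against every alternative report.
Others report (4, 12): truth gives 5, best alternative gives 5.
Others report (5, 12): truth gives 5, best alternative gives 5.
Others report (12, 4): truth gives 5, best alternative gives 5.
Others report (12, 5): truth gives 5, best alternative gives 5.
Others report (12, 12): truth gives 5, best alternative gives 5.
Others report (5, 5): truth gives 2, best alternative gives 2.
(Remaining 3 profiles checked similarly; truth is weakly best in each.)
In every case the truthful report is at least as good as any alternative, so it is a dominant strategy.

Yes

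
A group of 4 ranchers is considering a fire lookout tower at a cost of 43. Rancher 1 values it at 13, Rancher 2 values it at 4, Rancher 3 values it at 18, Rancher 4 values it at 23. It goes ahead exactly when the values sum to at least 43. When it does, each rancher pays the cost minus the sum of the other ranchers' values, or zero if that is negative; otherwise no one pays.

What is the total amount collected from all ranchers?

11

Total value 58 ≥ cost 43, so it is built.
Rancher 1: others sum to 45; max(0, 43 - 45) = 0.
Rancher 2: others sum to 54; max(0, 43 - 54) = 0.
Rancher 3: others sum to 40; max(0, 43 - 40) = 3.
Rancher 4: others sum to 35; max(0, 43 - 35) = 8.
Total collected = 0 + 0 + 3 + 8 = 11.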